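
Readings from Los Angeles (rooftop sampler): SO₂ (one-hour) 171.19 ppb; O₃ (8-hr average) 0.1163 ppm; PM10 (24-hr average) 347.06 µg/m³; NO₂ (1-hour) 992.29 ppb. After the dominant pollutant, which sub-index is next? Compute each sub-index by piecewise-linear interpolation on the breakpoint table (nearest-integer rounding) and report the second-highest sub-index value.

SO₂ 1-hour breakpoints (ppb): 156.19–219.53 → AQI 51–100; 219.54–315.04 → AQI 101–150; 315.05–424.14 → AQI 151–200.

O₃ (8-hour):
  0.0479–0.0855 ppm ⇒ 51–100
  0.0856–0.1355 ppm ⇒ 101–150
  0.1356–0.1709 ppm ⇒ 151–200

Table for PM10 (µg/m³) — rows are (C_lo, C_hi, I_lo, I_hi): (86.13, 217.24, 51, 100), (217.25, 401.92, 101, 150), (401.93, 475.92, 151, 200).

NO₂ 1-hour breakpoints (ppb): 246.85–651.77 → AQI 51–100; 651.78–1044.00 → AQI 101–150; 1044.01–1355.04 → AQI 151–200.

135

SO₂: 171.19 ∈ [156.19, 219.53] ↔ index [51, 100].
51 + (171.19−156.19)·(100−51)/(219.53−156.19) = 51 + 15.00·49/63.34 ≈ 62.60, so AQI = 63.
O₃: row 0.0856–0.1355 (AQI 101–150). (150−101)·(0.1163−0.0856)/(0.1355−0.0856) + 101 = 49·0.0307/0.0499 + 101 ≈ 131.15 → 131.
PM10: 347.06 ∈ [217.25, 401.92] ↔ index [101, 150].
101 + (347.06−217.25)·(150−101)/(401.92−217.25) = 101 + 129.81·49/184.67 ≈ 135.44, so AQI = 135.
NO₂: row 651.78–1044.00 (AQI 101–150). (150−101)·(992.29−651.78)/(1044.00−651.78) + 101 = 49·340.51/392.22 + 101 ≈ 143.54 → 144.
Sub-indices: SO₂→63, O₃→131, PM10→135, NO₂→144. Ranked high→low: 144, 135, 131, 63. Second-highest sub-index = 135.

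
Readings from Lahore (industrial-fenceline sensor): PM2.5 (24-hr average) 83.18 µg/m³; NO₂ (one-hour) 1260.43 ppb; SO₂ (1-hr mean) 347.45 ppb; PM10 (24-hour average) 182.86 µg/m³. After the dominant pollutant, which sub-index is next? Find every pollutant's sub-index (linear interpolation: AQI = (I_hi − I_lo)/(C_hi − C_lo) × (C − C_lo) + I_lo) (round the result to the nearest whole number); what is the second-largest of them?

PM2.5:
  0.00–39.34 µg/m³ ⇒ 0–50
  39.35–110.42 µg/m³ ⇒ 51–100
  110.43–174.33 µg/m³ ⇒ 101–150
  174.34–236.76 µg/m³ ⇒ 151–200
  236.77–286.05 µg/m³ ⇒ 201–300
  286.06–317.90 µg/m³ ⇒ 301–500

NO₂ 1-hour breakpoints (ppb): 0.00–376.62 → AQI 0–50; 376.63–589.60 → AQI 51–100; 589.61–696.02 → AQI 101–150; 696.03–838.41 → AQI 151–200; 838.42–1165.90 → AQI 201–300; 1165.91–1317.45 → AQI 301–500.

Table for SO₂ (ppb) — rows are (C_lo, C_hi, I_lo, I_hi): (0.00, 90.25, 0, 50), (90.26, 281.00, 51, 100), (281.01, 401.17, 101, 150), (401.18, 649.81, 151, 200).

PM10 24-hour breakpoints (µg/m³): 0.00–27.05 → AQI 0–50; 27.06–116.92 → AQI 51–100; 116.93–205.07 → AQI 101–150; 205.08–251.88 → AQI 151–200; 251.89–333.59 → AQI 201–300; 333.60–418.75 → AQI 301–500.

138

PM2.5: 83.18 ∈ [39.35, 110.42] ↔ index [51, 100].
51 + (83.18−39.35)·(100−51)/(110.42−39.35) = 51 + 43.83·49/71.07 ≈ 81.22, so AQI = 81.
NO₂: 1260.43 lies in 1165.91–1317.45, so I_lo=301, I_hi=500, C_lo=1165.91, C_hi=1317.45.
(500−301)/(1317.45−1165.91) × (1260.43−1165.91) + 301 = 199/151.54 × 94.52 + 301 ≈ 425.12 → 425.
SO₂ 347.45: bracket 281.01–401.17 → index 101–150; slope 49/120.16, offset 66.44.
AQI = 101 + 49/120.16·66.44 ≈ 128.09 ⇒ 128.
PM10 182.86: bracket 116.93–205.07 → index 101–150; slope 49/88.14, offset 65.93.
AQI = 101 + 49/88.14·65.93 ≈ 137.65 ⇒ 138.
Sub-indices: PM2.5→81, NO₂→425, SO₂→128, PM10→138. Ranked high→low: 425, 138, 128, 81. Second-highest sub-index = 138.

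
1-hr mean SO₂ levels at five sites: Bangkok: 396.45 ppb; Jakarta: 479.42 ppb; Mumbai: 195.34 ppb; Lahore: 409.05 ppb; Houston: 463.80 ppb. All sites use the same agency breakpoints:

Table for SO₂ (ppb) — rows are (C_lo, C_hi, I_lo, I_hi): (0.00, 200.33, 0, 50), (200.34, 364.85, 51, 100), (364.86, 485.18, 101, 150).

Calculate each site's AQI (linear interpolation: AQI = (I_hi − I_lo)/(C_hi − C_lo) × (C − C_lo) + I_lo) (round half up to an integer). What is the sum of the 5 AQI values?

571

Bangkok: 396.45 lies in 364.86–485.18, so I_lo=101, I_hi=150, C_lo=364.86, C_hi=485.18.
(150−101)/(485.18−364.86) × (396.45−364.86) + 101 = 49/120.32 × 31.59 + 101 ≈ 113.86 → 114.
Jakarta 479.42: bracket 364.86–485.18 → index 101–150; slope 49/120.32, offset 114.56.
AQI = 101 + 49/120.32·114.56 ≈ 147.65 ⇒ 148.
Mumbai: 195.34 lies in 0.00–200.33, so I_lo=0, I_hi=50, C_lo=0.00, C_hi=200.33.
(50−0)/(200.33−0.00) × (195.34−0.00) + 0 = 50/200.33 × 195.34 + 0 ≈ 48.75 → 49.
Lahore: 409.05 lies in 364.86–485.18, so I_lo=101, I_hi=150, C_lo=364.86, C_hi=485.18.
(150−101)/(485.18−364.86) × (409.05−364.86) + 101 = 49/120.32 × 44.19 + 101 ≈ 119.00 → 119.
Houston 463.80: bracket 364.86–485.18 → index 101–150; slope 49/120.32, offset 98.94.
AQI = 101 + 49/120.32·98.94 ≈ 141.29 ⇒ 141.
AQIs: Bangkok=114, Jakarta=148, Mumbai=49, Lahore=119, Houston=141. Sum = 114 + 148 + 49 + 119 + 141 = 571.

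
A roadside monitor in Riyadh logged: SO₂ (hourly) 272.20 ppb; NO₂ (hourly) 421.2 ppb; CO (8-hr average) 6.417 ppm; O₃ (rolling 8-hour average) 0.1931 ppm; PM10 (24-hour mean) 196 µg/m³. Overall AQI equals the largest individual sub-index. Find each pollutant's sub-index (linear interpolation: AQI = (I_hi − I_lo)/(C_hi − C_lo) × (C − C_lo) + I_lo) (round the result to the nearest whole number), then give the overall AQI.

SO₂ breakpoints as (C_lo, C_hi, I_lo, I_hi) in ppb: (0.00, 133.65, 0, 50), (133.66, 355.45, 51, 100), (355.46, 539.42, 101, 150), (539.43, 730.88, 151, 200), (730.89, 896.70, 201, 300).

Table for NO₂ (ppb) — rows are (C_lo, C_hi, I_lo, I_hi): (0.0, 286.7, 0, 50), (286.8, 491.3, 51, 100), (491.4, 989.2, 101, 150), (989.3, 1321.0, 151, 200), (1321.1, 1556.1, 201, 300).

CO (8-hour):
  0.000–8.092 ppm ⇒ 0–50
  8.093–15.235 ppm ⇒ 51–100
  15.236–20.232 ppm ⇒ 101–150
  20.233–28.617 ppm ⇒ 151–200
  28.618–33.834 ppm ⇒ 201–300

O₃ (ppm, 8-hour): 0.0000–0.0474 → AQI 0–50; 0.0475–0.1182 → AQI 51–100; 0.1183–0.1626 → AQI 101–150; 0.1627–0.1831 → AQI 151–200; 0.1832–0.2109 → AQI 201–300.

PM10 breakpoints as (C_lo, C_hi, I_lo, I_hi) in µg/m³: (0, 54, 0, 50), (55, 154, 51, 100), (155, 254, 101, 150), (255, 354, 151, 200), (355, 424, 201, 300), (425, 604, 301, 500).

SO₂ 272.20: bracket 133.66–355.45 → index 51–100; slope 49/221.79, offset 138.54.
AQI = 51 + 49/221.79·138.54 ≈ 81.61 ⇒ 82.
NO₂: 421.2 ∈ [286.8, 491.3] ↔ index [51, 100].
51 + (421.2−286.8)·(100−51)/(491.3−286.8) = 51 + 134.4·49/204.5 ≈ 83.20, so AQI = 83.
CO 6.417: bracket 0.000–8.092 → index 0–50; slope 50/8.092, offset 6.417.
AQI = 0 + 50/8.092·6.417 ≈ 39.65 ⇒ 40.
O₃: 0.1931 ∈ [0.1832, 0.2109] ↔ index [201, 300].
201 + (0.1931−0.1832)·(300−201)/(0.2109−0.1832) = 201 + 0.0099·99/0.0277 ≈ 236.38, so AQI = 236.
PM10: row 155–254 (AQI 101–150). (150−101)·(196−155)/(254−155) + 101 = 49·41/99 + 101 ≈ 121.29 → 121.
Sub-indices: SO₂→82, NO₂→83, CO→40, O₃→236, PM10→121. Overall AQI = max = 236; dominant pollutant is O₃.

236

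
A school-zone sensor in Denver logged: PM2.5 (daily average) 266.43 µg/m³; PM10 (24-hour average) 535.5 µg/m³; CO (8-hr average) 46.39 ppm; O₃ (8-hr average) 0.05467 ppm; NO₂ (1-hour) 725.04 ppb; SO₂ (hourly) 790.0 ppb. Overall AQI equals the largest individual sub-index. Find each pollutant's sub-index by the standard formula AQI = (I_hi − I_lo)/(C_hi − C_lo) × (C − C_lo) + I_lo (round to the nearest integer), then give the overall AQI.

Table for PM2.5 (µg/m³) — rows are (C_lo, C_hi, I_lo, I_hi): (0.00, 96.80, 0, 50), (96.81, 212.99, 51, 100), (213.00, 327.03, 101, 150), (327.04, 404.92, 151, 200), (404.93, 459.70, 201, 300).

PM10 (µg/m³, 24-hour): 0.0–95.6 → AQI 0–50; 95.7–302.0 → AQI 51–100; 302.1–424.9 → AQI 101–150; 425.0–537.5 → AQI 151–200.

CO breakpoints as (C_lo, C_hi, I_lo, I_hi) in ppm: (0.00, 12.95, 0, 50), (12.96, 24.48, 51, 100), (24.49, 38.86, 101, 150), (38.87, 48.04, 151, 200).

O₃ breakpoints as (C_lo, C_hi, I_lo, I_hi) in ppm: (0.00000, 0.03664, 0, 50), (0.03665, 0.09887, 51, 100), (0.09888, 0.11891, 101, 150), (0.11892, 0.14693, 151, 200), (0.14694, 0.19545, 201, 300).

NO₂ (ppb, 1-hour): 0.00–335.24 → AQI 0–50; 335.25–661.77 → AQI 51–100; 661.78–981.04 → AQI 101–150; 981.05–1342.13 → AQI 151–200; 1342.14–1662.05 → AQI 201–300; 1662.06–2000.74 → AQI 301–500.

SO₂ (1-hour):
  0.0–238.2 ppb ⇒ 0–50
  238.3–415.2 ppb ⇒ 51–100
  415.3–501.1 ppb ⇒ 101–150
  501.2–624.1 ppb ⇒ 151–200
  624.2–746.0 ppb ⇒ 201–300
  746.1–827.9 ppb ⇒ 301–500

408

PM2.5: 266.43 lies in 213.00–327.03, so I_lo=101, I_hi=150, C_lo=213.00, C_hi=327.03.
(150−101)/(327.03−213.00) × (266.43−213.00) + 101 = 49/114.03 × 53.43 + 101 ≈ 123.96 → 124.
PM10 535.5: bracket 425.0–537.5 → index 151–200; slope 49/112.5, offset 110.5.
AQI = 151 + 49/112.5·110.5 ≈ 199.13 ⇒ 199.
CO 46.39: bracket 38.87–48.04 → index 151–200; slope 49/9.17, offset 7.52.
AQI = 151 + 49/9.17·7.52 ≈ 191.18 ⇒ 191.
O₃ 0.05467: bracket 0.03665–0.09887 → index 51–100; slope 49/0.06222, offset 0.01802.
AQI = 51 + 49/0.06222·0.01802 ≈ 65.19 ⇒ 65.
NO₂: 725.04 lies in 661.78–981.04, so I_lo=101, I_hi=150, C_lo=661.78, C_hi=981.04.
(150−101)/(981.04−661.78) × (725.04−661.78) + 101 = 49/319.26 × 63.26 + 101 ≈ 110.71 → 111.
SO₂: 790.0 ∈ [746.1, 827.9] ↔ index [301, 500].
301 + (790.0−746.1)·(500−301)/(827.9−746.1) = 301 + 43.9·199/81.8 ≈ 407.80, so AQI = 408.
Sub-indices: PM2.5→124, PM10→199, CO→191, O₃→65, NO₂→111, SO₂→408. Overall AQI = max = 408; dominant pollutant is SO₂.
AQI 408: Hazardous.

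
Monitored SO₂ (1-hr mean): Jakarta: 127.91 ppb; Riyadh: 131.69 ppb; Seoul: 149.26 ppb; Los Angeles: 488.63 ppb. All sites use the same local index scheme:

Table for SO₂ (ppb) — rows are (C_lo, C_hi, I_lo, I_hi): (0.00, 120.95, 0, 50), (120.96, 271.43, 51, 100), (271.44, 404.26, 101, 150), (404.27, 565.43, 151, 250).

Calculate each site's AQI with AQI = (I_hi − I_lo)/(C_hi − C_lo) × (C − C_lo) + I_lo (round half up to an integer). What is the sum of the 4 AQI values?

370

Jakarta: 127.91 lies in 120.96–271.43, so I_lo=51, I_hi=100, C_lo=120.96, C_hi=271.43.
(100−51)/(271.43−120.96) × (127.91−120.96) + 51 = 49/150.47 × 6.95 + 51 ≈ 53.26 → 53.
Riyadh: row 120.96–271.43 (AQI 51–100). (100−51)·(131.69−120.96)/(271.43−120.96) + 51 = 49·10.73/150.47 + 51 ≈ 54.49 → 54.
Seoul: 149.26 lies in 120.96–271.43, so I_lo=51, I_hi=100, C_lo=120.96, C_hi=271.43.
(100−51)/(271.43−120.96) × (149.26−120.96) + 51 = 49/150.47 × 28.30 + 51 ≈ 60.22 → 60.
Los Angeles: 488.63 ∈ [404.27, 565.43] ↔ index [151, 250].
151 + (488.63−404.27)·(250−151)/(565.43−404.27) = 151 + 84.36·99/161.16 ≈ 202.82, so AQI = 203.
AQIs: Jakarta=53, Riyadh=54, Seoul=60, Los Angeles=203. Sum = 53 + 54 + 60 + 203 = 370.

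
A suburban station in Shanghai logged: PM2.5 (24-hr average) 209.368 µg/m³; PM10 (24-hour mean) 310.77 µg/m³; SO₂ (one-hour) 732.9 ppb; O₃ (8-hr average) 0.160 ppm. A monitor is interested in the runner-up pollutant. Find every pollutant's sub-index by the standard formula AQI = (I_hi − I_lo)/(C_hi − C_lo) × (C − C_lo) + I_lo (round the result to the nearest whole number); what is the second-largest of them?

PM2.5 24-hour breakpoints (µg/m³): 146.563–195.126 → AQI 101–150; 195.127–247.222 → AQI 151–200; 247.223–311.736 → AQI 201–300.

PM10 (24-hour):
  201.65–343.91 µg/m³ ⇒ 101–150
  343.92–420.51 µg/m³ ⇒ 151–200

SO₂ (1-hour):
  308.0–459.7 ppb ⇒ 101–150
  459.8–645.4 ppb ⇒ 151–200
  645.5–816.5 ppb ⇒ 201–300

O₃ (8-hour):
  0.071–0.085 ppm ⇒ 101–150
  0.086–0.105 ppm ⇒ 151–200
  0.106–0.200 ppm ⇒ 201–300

252

PM2.5: 209.368 lies in 195.127–247.222, so I_lo=151, I_hi=200, C_lo=195.127, C_hi=247.222.
(200−151)/(247.222−195.127) × (209.368−195.127) + 151 = 49/52.095 × 14.241 + 151 ≈ 164.39 → 164.
PM10: 310.77 ∈ [201.65, 343.91] ↔ index [101, 150].
101 + (310.77−201.65)·(150−101)/(343.91−201.65) = 101 + 109.12·49/142.26 ≈ 138.59, so AQI = 139.
SO₂: 732.9 ∈ [645.5, 816.5] ↔ index [201, 300].
201 + (732.9−645.5)·(300−201)/(816.5−645.5) = 201 + 87.4·99/171.0 ≈ 251.60, so AQI = 252.
O₃: row 0.106–0.200 (AQI 201–300). (300−201)·(0.160−0.106)/(0.200−0.106) + 201 = 99·0.054/0.094 + 201 ≈ 257.87 → 258.
Sub-indices: PM2.5→164, PM10→139, SO₂→252, O₃→258. Ranked high→low: 258, 252, 164, 139. Second-highest sub-index = 252.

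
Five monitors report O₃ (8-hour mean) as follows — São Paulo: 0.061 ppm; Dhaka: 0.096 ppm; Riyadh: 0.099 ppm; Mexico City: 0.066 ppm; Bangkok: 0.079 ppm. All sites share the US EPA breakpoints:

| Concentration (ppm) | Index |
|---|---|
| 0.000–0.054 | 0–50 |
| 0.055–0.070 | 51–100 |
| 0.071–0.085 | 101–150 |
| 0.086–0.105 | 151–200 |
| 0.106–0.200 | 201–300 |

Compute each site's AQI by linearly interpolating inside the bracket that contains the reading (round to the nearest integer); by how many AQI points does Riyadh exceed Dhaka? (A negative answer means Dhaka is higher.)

São Paulo 0.061: bracket 0.055–0.070 → index 51–100; slope 49/0.015, offset 0.006.
AQI = 51 + 49/0.015·0.006 ≈ 70.60 ⇒ 71.
Dhaka: 0.096 lies in 0.086–0.105, so I_lo=151, I_hi=200, C_lo=0.086, C_hi=0.105.
(200−151)/(0.105−0.086) × (0.096−0.086) + 151 = 49/0.019 × 0.010 + 151 ≈ 176.79 → 177.
Riyadh 0.099: bracket 0.086–0.105 → index 151–200; slope 49/0.019, offset 0.013.
AQI = 151 + 49/0.019·0.013 ≈ 184.53 ⇒ 185.
Mexico City: row 0.055–0.070 (AQI 51–100). (100−51)·(0.066−0.055)/(0.070−0.055) + 51 = 49·0.011/0.015 + 51 ≈ 86.93 → 87.
Bangkok: 0.079 lies in 0.071–0.085, so I_lo=101, I_hi=150, C_lo=0.071, C_hi=0.085.
(150−101)/(0.085−0.071) × (0.079−0.071) + 101 = 49/0.014 × 0.008 + 101 ≈ 129.00 → 129.
AQIs: São Paulo=71, Dhaka=177, Riyadh=185, Mexico City=87, Bangkok=129. Riyadh (185) − Dhaka (177) = 8.

8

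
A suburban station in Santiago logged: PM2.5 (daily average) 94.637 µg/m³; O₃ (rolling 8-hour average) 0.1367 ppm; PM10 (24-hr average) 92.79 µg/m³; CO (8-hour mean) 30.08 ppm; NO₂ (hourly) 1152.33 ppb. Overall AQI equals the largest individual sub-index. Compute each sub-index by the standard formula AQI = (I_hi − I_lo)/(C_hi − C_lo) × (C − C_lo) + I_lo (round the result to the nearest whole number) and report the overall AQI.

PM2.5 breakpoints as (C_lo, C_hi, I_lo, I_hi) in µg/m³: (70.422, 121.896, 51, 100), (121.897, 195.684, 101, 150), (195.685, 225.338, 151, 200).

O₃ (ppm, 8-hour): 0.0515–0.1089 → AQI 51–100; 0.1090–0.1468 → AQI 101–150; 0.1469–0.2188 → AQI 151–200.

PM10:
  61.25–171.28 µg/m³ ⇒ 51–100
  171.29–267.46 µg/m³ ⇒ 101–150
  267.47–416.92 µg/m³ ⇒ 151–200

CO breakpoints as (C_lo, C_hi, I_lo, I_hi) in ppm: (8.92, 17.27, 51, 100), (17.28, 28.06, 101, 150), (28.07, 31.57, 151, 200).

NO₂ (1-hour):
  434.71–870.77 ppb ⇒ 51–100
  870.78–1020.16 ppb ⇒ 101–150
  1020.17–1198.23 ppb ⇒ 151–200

187

PM2.5: 94.637 ∈ [70.422, 121.896] ↔ index [51, 100].
51 + (94.637−70.422)·(100−51)/(121.896−70.422) = 51 + 24.215·49/51.474 ≈ 74.05, so AQI = 74.
O₃: 0.1367 ∈ [0.1090, 0.1468] ↔ index [101, 150].
101 + (0.1367−0.1090)·(150−101)/(0.1468−0.1090) = 101 + 0.0277·49/0.0378 ≈ 136.91, so AQI = 137.
PM10: 92.79 ∈ [61.25, 171.28] ↔ index [51, 100].
51 + (92.79−61.25)·(100−51)/(171.28−61.25) = 51 + 31.54·49/110.03 ≈ 65.05, so AQI = 65.
CO 30.08: bracket 28.07–31.57 → index 151–200; slope 49/3.50, offset 2.01.
AQI = 151 + 49/3.50·2.01 ≈ 179.14 ⇒ 179.
NO₂: 1152.33 lies in 1020.17–1198.23, so I_lo=151, I_hi=200, C_lo=1020.17, C_hi=1198.23.
(200−151)/(1198.23−1020.17) × (1152.33−1020.17) + 151 = 49/178.06 × 132.16 + 151 ≈ 187.37 → 187.
Sub-indices: PM2.5→74, O₃→137, PM10→65, CO→179, NO₂→187. Overall AQI = max = 187; dominant pollutant is NO₂.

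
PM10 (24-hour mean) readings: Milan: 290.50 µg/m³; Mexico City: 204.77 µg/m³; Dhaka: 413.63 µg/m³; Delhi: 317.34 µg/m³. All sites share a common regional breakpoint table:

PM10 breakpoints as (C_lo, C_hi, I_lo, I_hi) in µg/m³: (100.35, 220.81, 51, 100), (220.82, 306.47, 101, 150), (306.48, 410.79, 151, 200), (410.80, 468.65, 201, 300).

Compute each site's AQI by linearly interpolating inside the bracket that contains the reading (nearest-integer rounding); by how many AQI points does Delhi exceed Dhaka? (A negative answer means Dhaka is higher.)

-50

Milan: 290.50 lies in 220.82–306.47, so I_lo=101, I_hi=150, C_lo=220.82, C_hi=306.47.
(150−101)/(306.47−220.82) × (290.50−220.82) + 101 = 49/85.65 × 69.68 + 101 ≈ 140.86 → 141.
Mexico City: row 100.35–220.81 (AQI 51–100). (100−51)·(204.77−100.35)/(220.81−100.35) + 51 = 49·104.42/120.46 + 51 ≈ 93.48 → 93.
Dhaka: row 410.80–468.65 (AQI 201–300). (300−201)·(413.63−410.80)/(468.65−410.80) + 201 = 99·2.83/57.85 + 201 ≈ 205.84 → 206.
Delhi: 317.34 lies in 306.48–410.79, so I_lo=151, I_hi=200, C_lo=306.48, C_hi=410.79.
(200−151)/(410.79−306.48) × (317.34−306.48) + 151 = 49/104.31 × 10.86 + 151 ≈ 156.10 → 156.
AQIs: Milan=141, Mexico City=93, Dhaka=206, Delhi=156. Delhi (156) − Dhaka (206) = -50.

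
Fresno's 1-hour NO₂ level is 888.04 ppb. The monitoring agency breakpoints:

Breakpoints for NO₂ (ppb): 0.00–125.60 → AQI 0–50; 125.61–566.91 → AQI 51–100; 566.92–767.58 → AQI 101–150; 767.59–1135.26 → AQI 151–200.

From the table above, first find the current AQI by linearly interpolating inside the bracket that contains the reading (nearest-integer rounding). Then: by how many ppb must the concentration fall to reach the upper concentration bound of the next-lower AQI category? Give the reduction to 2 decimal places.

NO₂: 888.04 lies in 767.59–1135.26, so I_lo=151, I_hi=200, C_lo=767.59, C_hi=1135.26.
(200−151)/(1135.26−767.59) × (888.04−767.59) + 151 = 49/367.67 × 120.45 + 151 ≈ 167.05 → 167.
Current AQI 167 is in the Unhealthy range (151–200). The next-lower category tops out at AQI 150, whose upper concentration bound is 767.58 ppb.
Reduction needed = 888.04 − 767.58 = 120.46 ppb.

120.46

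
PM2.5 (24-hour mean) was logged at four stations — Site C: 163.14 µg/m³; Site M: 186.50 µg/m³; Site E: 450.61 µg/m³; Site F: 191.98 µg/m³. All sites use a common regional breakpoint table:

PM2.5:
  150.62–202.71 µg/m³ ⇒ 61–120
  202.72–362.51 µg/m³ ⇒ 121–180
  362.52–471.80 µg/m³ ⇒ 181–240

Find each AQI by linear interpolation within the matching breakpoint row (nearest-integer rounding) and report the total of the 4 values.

514

Site C 163.14: bracket 150.62–202.71 → index 61–120; slope 59/52.09, offset 12.52.
AQI = 61 + 59/52.09·12.52 ≈ 75.18 ⇒ 75.
Site M: 186.50 lies in 150.62–202.71, so I_lo=61, I_hi=120, C_lo=150.62, C_hi=202.71.
(120−61)/(202.71−150.62) × (186.50−150.62) + 61 = 59/52.09 × 35.88 + 61 ≈ 101.64 → 102.
Site E: 450.61 lies in 362.52–471.80, so I_lo=181, I_hi=240, C_lo=362.52, C_hi=471.80.
(240−181)/(471.80−362.52) × (450.61−362.52) + 181 = 59/109.28 × 88.09 + 181 ≈ 228.56 → 229.
Site F: row 150.62–202.71 (AQI 61–120). (120−61)·(191.98−150.62)/(202.71−150.62) + 61 = 59·41.36/52.09 + 61 ≈ 107.85 → 108.
AQIs: Site C=75, Site M=102, Site E=229, Site F=108. Sum = 75 + 102 + 229 + 108 = 514.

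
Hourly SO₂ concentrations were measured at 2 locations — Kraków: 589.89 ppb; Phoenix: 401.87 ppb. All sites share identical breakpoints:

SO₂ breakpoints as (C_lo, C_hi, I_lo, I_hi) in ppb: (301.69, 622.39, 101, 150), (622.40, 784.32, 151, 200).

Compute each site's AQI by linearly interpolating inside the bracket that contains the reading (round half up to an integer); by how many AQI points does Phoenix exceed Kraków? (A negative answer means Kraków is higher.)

-29

Kraków 589.89: bracket 301.69–622.39 → index 101–150; slope 49/320.70, offset 288.20.
AQI = 101 + 49/320.70·288.20 ≈ 145.03 ⇒ 145.
Phoenix 401.87: bracket 301.69–622.39 → index 101–150; slope 49/320.70, offset 100.18.
AQI = 101 + 49/320.70·100.18 ≈ 116.31 ⇒ 116.
AQIs: Kraków=145, Phoenix=116. Phoenix (116) − Kraków (145) = -29.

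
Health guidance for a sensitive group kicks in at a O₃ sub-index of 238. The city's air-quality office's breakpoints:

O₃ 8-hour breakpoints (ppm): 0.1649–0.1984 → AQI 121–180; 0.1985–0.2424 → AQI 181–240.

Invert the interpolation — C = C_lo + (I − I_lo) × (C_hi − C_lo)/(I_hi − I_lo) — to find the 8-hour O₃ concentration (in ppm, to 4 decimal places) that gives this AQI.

0.2409

AQI 238 lies in the 181–240 band, which corresponds to 0.1985–0.2424 ppm.
C = 0.1985 + (238−181)×(0.2424−0.1985)/(240−181) = 0.1985 + 57×0.0439/59 ≈ 0.240912 ppm → 0.2409 ppm to 4 dp.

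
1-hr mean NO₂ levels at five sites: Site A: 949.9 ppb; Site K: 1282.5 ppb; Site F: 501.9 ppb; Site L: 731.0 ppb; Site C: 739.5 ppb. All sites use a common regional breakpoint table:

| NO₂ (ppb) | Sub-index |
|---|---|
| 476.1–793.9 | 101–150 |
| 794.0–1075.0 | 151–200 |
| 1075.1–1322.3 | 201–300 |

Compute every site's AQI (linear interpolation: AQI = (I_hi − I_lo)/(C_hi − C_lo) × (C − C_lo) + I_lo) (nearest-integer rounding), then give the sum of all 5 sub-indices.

849

Site A: 949.9 lies in 794.0–1075.0, so I_lo=151, I_hi=200, C_lo=794.0, C_hi=1075.0.
(200−151)/(1075.0−794.0) × (949.9−794.0) + 151 = 49/281.0 × 155.9 + 151 ≈ 178.19 → 178.
Site K: row 1075.1–1322.3 (AQI 201–300). (300−201)·(1282.5−1075.1)/(1322.3−1075.1) + 201 = 99·207.4/247.2 + 201 ≈ 284.06 → 284.
Site F: 501.9 lies in 476.1–793.9, so I_lo=101, I_hi=150, C_lo=476.1, C_hi=793.9.
(150−101)/(793.9−476.1) × (501.9−476.1) + 101 = 49/317.8 × 25.8 + 101 ≈ 104.98 → 105.
Site L: 731.0 lies in 476.1–793.9, so I_lo=101, I_hi=150, C_lo=476.1, C_hi=793.9.
(150−101)/(793.9−476.1) × (731.0−476.1) + 101 = 49/317.8 × 254.9 + 101 ≈ 140.30 → 140.
Site C: 739.5 lies in 476.1–793.9, so I_lo=101, I_hi=150, C_lo=476.1, C_hi=793.9.
(150−101)/(793.9−476.1) × (739.5−476.1) + 101 = 49/317.8 × 263.4 + 101 ≈ 141.61 → 142.
AQIs: Site A=178, Site K=284, Site F=105, Site L=140, Site C=142. Sum = 178 + 284 + 105 + 140 + 142 = 849.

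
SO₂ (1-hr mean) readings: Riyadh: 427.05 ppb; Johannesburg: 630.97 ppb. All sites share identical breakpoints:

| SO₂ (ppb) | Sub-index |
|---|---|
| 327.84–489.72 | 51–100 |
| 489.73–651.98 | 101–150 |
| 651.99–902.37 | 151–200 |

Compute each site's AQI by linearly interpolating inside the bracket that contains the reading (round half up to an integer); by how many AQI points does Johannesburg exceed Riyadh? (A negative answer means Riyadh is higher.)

63

Riyadh 427.05: bracket 327.84–489.72 → index 51–100; slope 49/161.88, offset 99.21.
AQI = 51 + 49/161.88·99.21 ≈ 81.03 ⇒ 81.
Johannesburg: 630.97 lies in 489.73–651.98, so I_lo=101, I_hi=150, C_lo=489.73, C_hi=651.98.
(150−101)/(651.98−489.73) × (630.97−489.73) + 101 = 49/162.25 × 141.24 + 101 ≈ 143.65 → 144.
AQIs: Riyadh=81, Johannesburg=144. Johannesburg (144) − Riyadh (81) = 63.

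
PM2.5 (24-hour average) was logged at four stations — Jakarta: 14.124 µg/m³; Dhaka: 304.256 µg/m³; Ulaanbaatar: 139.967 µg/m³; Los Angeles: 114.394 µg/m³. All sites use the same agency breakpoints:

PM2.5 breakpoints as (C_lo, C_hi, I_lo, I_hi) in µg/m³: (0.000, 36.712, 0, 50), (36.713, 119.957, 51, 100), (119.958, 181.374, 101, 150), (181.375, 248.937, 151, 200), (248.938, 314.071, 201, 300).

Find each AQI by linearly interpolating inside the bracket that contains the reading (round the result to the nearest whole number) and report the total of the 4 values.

518

Jakarta: row 0.000–36.712 (AQI 0–50). (50−0)·(14.124−0.000)/(36.712−0.000) + 0 = 50·14.124/36.712 + 0 ≈ 19.24 → 19.
Dhaka: row 248.938–314.071 (AQI 201–300). (300−201)·(304.256−248.938)/(314.071−248.938) + 201 = 99·55.318/65.133 + 201 ≈ 285.08 → 285.
Ulaanbaatar: 139.967 ∈ [119.958, 181.374] ↔ index [101, 150].
101 + (139.967−119.958)·(150−101)/(181.374−119.958) = 101 + 20.009·49/61.416 ≈ 116.96, so AQI = 117.
Los Angeles: row 36.713–119.957 (AQI 51–100). (100−51)·(114.394−36.713)/(119.957−36.713) + 51 = 49·77.681/83.244 + 51 ≈ 96.73 → 97.
AQIs: Jakarta=19, Dhaka=285, Ulaanbaatar=117, Los Angeles=97. Sum = 19 + 285 + 117 + 97 = 518.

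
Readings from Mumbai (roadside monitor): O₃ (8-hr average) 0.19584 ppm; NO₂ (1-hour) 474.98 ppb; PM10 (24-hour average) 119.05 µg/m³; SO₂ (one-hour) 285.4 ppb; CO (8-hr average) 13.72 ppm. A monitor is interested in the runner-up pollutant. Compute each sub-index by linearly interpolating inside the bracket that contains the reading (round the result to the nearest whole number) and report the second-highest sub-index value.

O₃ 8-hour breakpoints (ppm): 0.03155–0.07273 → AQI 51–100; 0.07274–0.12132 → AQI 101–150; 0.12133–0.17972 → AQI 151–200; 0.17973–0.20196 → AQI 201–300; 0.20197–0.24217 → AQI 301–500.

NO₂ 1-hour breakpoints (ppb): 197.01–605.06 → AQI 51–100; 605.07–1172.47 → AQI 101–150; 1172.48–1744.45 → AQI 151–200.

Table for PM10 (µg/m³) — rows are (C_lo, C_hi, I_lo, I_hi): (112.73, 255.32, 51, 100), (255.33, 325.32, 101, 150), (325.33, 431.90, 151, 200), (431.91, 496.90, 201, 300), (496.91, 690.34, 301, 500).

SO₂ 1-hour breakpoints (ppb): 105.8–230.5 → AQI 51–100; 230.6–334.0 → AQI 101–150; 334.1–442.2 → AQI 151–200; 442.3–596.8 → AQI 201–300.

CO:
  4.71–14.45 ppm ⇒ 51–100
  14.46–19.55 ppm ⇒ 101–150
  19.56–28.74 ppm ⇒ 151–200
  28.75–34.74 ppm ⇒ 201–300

127

O₃ 0.19584: bracket 0.17973–0.20196 → index 201–300; slope 99/0.02223, offset 0.01611.
AQI = 201 + 99/0.02223·0.01611 ≈ 272.74 ⇒ 273.
NO₂ 474.98: bracket 197.01–605.06 → index 51–100; slope 49/408.05, offset 277.97.
AQI = 51 + 49/408.05·277.97 ≈ 84.38 ⇒ 84.
PM10 119.05: bracket 112.73–255.32 → index 51–100; slope 49/142.59, offset 6.32.
AQI = 51 + 49/142.59·6.32 ≈ 53.17 ⇒ 53.
SO₂: row 230.6–334.0 (AQI 101–150). (150−101)·(285.4−230.6)/(334.0−230.6) + 101 = 49·54.8/103.4 + 101 ≈ 126.97 → 127.
CO 13.72: bracket 4.71–14.45 → index 51–100; slope 49/9.74, offset 9.01.
AQI = 51 + 49/9.74·9.01 ≈ 96.33 ⇒ 96.
Sub-indices: O₃→273, NO₂→84, PM10→53, SO₂→127, CO→96. Ranked high→low: 273, 127, 96, 84, 53. Second-highest sub-index = 127.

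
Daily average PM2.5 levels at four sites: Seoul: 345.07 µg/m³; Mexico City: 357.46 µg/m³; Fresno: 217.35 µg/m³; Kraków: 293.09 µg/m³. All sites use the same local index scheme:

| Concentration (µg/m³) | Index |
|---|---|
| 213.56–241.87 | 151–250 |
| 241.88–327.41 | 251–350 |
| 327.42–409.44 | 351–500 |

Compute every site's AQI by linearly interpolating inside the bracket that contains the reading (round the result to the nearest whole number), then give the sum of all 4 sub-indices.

Seoul: 345.07 ∈ [327.42, 409.44] ↔ index [351, 500].
351 + (345.07−327.42)·(500−351)/(409.44−327.42) = 351 + 17.65·149/82.02 ≈ 383.06, so AQI = 383.
Mexico City: 357.46 lies in 327.42–409.44, so I_lo=351, I_hi=500, C_lo=327.42, C_hi=409.44.
(500−351)/(409.44−327.42) × (357.46−327.42) + 351 = 149/82.02 × 30.04 + 351 ≈ 405.57 → 406.
Fresno: row 213.56–241.87 (AQI 151–250). (250−151)·(217.35−213.56)/(241.87−213.56) + 151 = 99·3.79/28.31 + 151 ≈ 164.25 → 164.
Kraków: 293.09 lies in 241.88–327.41, so I_lo=251, I_hi=350, C_lo=241.88, C_hi=327.41.
(350−251)/(327.41−241.88) × (293.09−241.88) + 251 = 99/85.53 × 51.21 + 251 ≈ 310.27 → 310.
AQIs: Seoul=383, Mexico City=406, Fresno=164, Kraków=310. Sum = 383 + 406 + 164 + 310 = 1263.

1263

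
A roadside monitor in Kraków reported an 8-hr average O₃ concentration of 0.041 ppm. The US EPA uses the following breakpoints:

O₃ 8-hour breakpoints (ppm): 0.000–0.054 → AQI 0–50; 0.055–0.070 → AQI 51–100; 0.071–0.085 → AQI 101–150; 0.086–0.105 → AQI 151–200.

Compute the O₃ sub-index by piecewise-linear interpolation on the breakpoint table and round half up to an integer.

O₃: 0.041 lies in 0.000–0.054, so I_lo=0, I_hi=50, C_lo=0.000, C_hi=0.054.
(50−0)/(0.054−0.000) × (0.041−0.000) + 0 = 50/0.054 × 0.041 + 0 ≈ 37.96 → 38.

38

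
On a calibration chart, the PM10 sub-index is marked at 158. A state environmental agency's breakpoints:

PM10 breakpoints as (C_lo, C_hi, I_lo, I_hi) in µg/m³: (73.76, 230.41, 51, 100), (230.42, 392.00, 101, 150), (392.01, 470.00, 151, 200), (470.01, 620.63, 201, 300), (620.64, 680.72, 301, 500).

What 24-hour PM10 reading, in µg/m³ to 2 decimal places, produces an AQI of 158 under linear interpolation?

403.15

AQI 158 lies in the 151–200 band, which corresponds to 392.01–470.00 µg/m³.
C = 392.01 + (158−151)×(470.00−392.01)/(200−151) = 392.01 + 7×77.99/49 ≈ 403.1514 µg/m³ → 403.15 µg/m³ to 2 dp.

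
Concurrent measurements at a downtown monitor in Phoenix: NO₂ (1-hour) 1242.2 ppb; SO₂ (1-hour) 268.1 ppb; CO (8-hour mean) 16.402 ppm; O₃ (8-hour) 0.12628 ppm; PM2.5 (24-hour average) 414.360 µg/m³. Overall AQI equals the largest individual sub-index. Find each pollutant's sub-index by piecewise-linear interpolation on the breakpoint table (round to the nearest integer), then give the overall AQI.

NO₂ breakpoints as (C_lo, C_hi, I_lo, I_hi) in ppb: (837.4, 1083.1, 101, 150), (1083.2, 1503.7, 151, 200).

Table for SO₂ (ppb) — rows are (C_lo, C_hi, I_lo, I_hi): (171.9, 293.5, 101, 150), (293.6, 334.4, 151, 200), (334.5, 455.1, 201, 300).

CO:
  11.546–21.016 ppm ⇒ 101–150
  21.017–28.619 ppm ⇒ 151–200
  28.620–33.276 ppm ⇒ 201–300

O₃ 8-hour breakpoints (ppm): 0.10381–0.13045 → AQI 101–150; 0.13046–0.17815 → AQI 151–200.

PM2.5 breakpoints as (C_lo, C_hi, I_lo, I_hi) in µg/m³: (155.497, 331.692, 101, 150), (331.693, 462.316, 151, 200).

182

NO₂: row 1083.2–1503.7 (AQI 151–200). (200−151)·(1242.2−1083.2)/(1503.7−1083.2) + 151 = 49·159.0/420.5 + 151 ≈ 169.53 → 170.
SO₂: 268.1 lies in 171.9–293.5, so I_lo=101, I_hi=150, C_lo=171.9, C_hi=293.5.
(150−101)/(293.5−171.9) × (268.1−171.9) + 101 = 49/121.6 × 96.2 + 101 ≈ 139.76 → 140.
CO: row 11.546–21.016 (AQI 101–150). (150−101)·(16.402−11.546)/(21.016−11.546) + 101 = 49·4.856/9.470 + 101 ≈ 126.13 → 126.
O₃ 0.12628: bracket 0.10381–0.13045 → index 101–150; slope 49/0.02664, offset 0.02247.
AQI = 101 + 49/0.02664·0.02247 ≈ 142.33 ⇒ 142.
PM2.5: 414.360 ∈ [331.693, 462.316] ↔ index [151, 200].
151 + (414.360−331.693)·(200−151)/(462.316−331.693) = 151 + 82.667·49/130.623 ≈ 182.01, so AQI = 182.
Sub-indices: NO₂→170, SO₂→140, CO→126, O₃→142, PM2.5→182. Overall AQI = max = 182; dominant pollutant is PM2.5.
AQI 182: Unhealthy.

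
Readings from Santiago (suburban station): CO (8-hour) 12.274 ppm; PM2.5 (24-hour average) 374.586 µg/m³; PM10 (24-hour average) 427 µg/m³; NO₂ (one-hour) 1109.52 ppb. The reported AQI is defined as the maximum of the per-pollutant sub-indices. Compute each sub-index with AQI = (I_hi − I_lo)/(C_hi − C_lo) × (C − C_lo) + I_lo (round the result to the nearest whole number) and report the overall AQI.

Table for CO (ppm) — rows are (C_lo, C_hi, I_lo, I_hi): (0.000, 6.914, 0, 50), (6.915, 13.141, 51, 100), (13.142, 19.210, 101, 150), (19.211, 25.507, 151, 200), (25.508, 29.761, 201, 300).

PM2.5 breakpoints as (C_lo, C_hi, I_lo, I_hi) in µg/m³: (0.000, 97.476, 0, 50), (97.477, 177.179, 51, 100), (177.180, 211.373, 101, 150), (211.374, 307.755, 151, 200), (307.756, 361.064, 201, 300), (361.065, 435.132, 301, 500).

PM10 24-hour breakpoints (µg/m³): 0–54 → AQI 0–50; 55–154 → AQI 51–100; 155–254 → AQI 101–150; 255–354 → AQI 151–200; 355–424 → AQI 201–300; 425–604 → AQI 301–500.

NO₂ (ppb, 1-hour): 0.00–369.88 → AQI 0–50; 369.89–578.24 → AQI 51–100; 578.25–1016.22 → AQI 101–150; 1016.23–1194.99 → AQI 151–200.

CO: row 6.915–13.141 (AQI 51–100). (100−51)·(12.274−6.915)/(13.141−6.915) + 51 = 49·5.359/6.226 + 51 ≈ 93.18 → 93.
PM2.5 374.586: bracket 361.065–435.132 → index 301–500; slope 199/74.067, offset 13.521.
AQI = 301 + 199/74.067·13.521 ≈ 337.33 ⇒ 337.
PM10 427: bracket 425–604 → index 301–500; slope 199/179, offset 2.
AQI = 301 + 199/179·2 ≈ 303.22 ⇒ 303.
NO₂: 1109.52 lies in 1016.23–1194.99, so I_lo=151, I_hi=200, C_lo=1016.23, C_hi=1194.99.
(200−151)/(1194.99−1016.23) × (1109.52−1016.23) + 151 = 49/178.76 × 93.29 + 151 ≈ 176.57 → 177.
Sub-indices: CO→93, PM2.5→337, PM10→303, NO₂→177. Overall AQI = max = 337; dominant pollutant is PM2.5.
AQI 337: Hazardous.

337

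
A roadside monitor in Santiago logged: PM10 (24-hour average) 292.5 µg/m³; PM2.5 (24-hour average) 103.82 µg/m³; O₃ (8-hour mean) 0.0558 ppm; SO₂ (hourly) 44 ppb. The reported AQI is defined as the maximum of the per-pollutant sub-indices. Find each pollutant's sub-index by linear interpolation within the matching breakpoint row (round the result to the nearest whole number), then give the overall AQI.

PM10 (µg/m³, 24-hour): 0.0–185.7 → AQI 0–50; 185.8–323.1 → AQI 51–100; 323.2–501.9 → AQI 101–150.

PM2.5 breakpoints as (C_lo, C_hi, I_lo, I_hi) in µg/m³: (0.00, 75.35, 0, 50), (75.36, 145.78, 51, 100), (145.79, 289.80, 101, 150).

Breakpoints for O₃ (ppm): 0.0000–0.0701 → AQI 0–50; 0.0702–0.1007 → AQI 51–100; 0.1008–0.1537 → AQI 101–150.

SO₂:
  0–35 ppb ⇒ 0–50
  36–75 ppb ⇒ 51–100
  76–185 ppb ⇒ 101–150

PM10: row 185.8–323.1 (AQI 51–100). (100−51)·(292.5−185.8)/(323.1−185.8) + 51 = 49·106.7/137.3 + 51 ≈ 89.08 → 89.
PM2.5: 103.82 ∈ [75.36, 145.78] ↔ index [51, 100].
51 + (103.82−75.36)·(100−51)/(145.78−75.36) = 51 + 28.46·49/70.42 ≈ 70.80, so AQI = 71.
O₃: row 0.0000–0.0701 (AQI 0–50). (50−0)·(0.0558−0.0000)/(0.0701−0.0000) + 0 = 50·0.0558/0.0701 + 0 ≈ 39.80 → 40.
SO₂: 44 ∈ [36, 75] ↔ index [51, 100].
51 + (44−36)·(100−51)/(75−36) = 51 + 8·49/39 ≈ 61.05, so AQI = 61.
Sub-indices: PM10→89, PM2.5→71, O₃→40, SO₂→61. Overall AQI = max = 89; dominant pollutant is PM10.
AQI 89: Moderate.

89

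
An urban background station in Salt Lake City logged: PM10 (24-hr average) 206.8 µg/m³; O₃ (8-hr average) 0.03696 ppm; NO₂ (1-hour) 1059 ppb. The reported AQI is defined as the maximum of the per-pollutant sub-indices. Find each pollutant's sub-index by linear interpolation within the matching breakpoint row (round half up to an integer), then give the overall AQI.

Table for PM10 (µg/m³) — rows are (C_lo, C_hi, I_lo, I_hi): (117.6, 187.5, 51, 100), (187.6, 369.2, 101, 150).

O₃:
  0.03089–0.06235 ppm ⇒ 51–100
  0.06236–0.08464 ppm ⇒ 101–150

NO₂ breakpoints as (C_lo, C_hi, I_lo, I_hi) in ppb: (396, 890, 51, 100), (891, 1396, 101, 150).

PM10: 206.8 lies in 187.6–369.2, so I_lo=101, I_hi=150, C_lo=187.6, C_hi=369.2.
(150−101)/(369.2−187.6) × (206.8−187.6) + 101 = 49/181.6 × 19.2 + 101 ≈ 106.18 → 106.
O₃: 0.03696 ∈ [0.03089, 0.06235] ↔ index [51, 100].
51 + (0.03696−0.03089)·(100−51)/(0.06235−0.03089) = 51 + 0.00607·49/0.03146 ≈ 60.45, so AQI = 60.
NO₂: row 891–1396 (AQI 101–150). (150−101)·(1059−891)/(1396−891) + 101 = 49·168/505 + 101 ≈ 117.30 → 117.
Sub-indices: PM10→106, O₃→60, NO₂→117. Overall AQI = max = 117; dominant pollutant is NO₂.

117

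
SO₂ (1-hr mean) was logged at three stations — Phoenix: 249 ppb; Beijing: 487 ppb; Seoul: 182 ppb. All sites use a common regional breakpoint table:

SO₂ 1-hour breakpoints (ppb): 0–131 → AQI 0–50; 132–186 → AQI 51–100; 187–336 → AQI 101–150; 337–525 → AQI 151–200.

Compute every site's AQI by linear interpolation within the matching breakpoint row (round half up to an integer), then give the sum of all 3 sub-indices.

407

Phoenix: row 187–336 (AQI 101–150). (150−101)·(249−187)/(336−187) + 101 = 49·62/149 + 101 ≈ 121.39 → 121.
Beijing 487: bracket 337–525 → index 151–200; slope 49/188, offset 150.
AQI = 151 + 49/188·150 ≈ 190.10 ⇒ 190.
Seoul: 182 ∈ [132, 186] ↔ index [51, 100].
51 + (182−132)·(100−51)/(186−132) = 51 + 50·49/54 ≈ 96.37, so AQI = 96.
AQIs: Phoenix=121, Beijing=190, Seoul=96. Sum = 121 + 190 + 96 = 407.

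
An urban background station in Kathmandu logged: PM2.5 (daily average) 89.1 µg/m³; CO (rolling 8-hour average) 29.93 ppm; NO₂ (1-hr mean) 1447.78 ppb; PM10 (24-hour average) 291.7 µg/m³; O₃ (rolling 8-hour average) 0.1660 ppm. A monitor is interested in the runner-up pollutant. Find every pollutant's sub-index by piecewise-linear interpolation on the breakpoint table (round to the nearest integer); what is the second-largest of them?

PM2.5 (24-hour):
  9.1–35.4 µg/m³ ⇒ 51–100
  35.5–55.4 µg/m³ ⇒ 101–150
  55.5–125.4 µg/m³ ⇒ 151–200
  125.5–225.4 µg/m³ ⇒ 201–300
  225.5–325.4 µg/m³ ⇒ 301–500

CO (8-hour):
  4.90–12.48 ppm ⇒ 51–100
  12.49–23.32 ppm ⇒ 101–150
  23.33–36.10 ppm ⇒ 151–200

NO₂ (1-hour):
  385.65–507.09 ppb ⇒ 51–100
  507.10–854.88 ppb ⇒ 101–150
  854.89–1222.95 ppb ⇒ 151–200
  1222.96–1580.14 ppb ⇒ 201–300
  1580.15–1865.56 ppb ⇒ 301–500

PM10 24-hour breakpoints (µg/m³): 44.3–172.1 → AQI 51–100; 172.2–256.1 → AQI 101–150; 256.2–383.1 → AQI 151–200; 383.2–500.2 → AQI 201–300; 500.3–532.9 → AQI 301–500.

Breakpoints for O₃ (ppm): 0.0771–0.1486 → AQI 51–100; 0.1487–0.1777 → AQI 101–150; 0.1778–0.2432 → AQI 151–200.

PM2.5: 89.1 lies in 55.5–125.4, so I_lo=151, I_hi=200, C_lo=55.5, C_hi=125.4.
(200−151)/(125.4−55.5) × (89.1−55.5) + 151 = 49/69.9 × 33.6 + 151 ≈ 174.55 → 175.
CO: 29.93 ∈ [23.33, 36.10] ↔ index [151, 200].
151 + (29.93−23.33)·(200−151)/(36.10−23.33) = 151 + 6.60·49/12.77 ≈ 176.32, so AQI = 176.
NO₂ 1447.78: bracket 1222.96–1580.14 → index 201–300; slope 99/357.18, offset 224.82.
AQI = 201 + 99/357.18·224.82 ≈ 263.31 ⇒ 263.
PM10: 291.7 lies in 256.2–383.1, so I_lo=151, I_hi=200, C_lo=256.2, C_hi=383.1.
(200−151)/(383.1−256.2) × (291.7−256.2) + 151 = 49/126.9 × 35.5 + 151 ≈ 164.71 → 165.
O₃: 0.1660 lies in 0.1487–0.1777, so I_lo=101, I_hi=150, C_lo=0.1487, C_hi=0.1777.
(150−101)/(0.1777−0.1487) × (0.1660−0.1487) + 101 = 49/0.0290 × 0.0173 + 101 ≈ 130.23 → 130.
Sub-indices: PM2.5→175, CO→176, NO₂→263, PM10→165, O₃→130. Ranked high→low: 263, 176, 175, 165, 130. Second-highest sub-index = 176.

176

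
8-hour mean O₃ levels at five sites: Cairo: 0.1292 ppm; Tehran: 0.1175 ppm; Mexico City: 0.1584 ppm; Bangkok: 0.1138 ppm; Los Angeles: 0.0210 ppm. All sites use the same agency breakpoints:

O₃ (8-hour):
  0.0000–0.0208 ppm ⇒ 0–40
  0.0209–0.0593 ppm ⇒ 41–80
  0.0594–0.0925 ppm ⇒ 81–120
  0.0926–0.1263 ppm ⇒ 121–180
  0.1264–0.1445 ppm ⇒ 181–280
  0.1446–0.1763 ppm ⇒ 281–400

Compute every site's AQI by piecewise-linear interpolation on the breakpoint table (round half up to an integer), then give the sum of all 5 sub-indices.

Cairo 0.1292: bracket 0.1264–0.1445 → index 181–280; slope 99/0.0181, offset 0.0028.
AQI = 181 + 99/0.0181·0.0028 ≈ 196.31 ⇒ 196.
Tehran 0.1175: bracket 0.0926–0.1263 → index 121–180; slope 59/0.0337, offset 0.0249.
AQI = 121 + 59/0.0337·0.0249 ≈ 164.59 ⇒ 165.
Mexico City: 0.1584 ∈ [0.1446, 0.1763] ↔ index [281, 400].
281 + (0.1584−0.1446)·(400−281)/(0.1763−0.1446) = 281 + 0.0138·119/0.0317 ≈ 332.80, so AQI = 333.
Bangkok 0.1138: bracket 0.0926–0.1263 → index 121–180; slope 59/0.0337, offset 0.0212.
AQI = 121 + 59/0.0337·0.0212 ≈ 158.12 ⇒ 158.
Los Angeles 0.0210: bracket 0.0209–0.0593 → index 41–80; slope 39/0.0384, offset 0.0001.
AQI = 41 + 39/0.0384·0.0001 ≈ 41.10 ⇒ 41.
AQIs: Cairo=196, Tehran=165, Mexico City=333, Bangkok=158, Los Angeles=41. Sum = 196 + 165 + 333 + 158 + 41 = 893.

893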